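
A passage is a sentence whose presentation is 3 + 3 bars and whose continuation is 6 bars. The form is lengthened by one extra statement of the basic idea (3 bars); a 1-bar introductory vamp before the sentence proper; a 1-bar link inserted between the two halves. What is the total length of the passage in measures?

17 measures

Basic sentence: 3 + 3 + 6 = 12 bars.
12 (basic form) + 3 (extra statement) + 1 (introduction) + 1 (link) = 17.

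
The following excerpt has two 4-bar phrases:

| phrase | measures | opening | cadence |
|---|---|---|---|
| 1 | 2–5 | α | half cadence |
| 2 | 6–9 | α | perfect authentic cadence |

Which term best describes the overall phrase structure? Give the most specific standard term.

parallel period

Phrase 1 ends with a half cadence (weaker) and phrase 2 with a perfect authentic cadence (stronger): antecedent + consequent = a period.
The two phrases open with the same material (α / α), so the period is parallel.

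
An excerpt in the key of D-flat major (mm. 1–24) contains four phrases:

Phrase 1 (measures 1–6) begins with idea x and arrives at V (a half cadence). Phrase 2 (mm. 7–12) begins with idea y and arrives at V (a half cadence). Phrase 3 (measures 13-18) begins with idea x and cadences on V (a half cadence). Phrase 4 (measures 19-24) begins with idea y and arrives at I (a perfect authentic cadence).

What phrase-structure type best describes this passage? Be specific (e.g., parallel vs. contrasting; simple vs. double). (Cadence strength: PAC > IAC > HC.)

Four phrases in two halves: the first half (mm. 1–12) ends with a half cadence, the second (bars 13–24) with a perfect authentic cadence — a large antecedent–consequent pair, i.e. a double period.
Phrase 3 begins with the same material as phrase 1, making it parallel.

parallel double period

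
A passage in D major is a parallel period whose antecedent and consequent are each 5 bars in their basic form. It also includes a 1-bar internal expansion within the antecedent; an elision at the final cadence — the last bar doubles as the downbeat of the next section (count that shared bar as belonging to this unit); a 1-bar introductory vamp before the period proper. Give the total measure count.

12 measures

Basic parallel period: 5 + 5 = 10 bars.
10 (basic form) + 1 (internal expansion) + 1 (introduction) = 12.
The elision shares a bar with the next section but does not change this unit's count.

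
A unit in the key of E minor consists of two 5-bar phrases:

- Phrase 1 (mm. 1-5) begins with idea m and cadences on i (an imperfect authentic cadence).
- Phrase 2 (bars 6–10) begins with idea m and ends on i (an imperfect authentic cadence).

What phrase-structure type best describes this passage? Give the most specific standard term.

repeated phrase

Both phrases have the same opening (m) and the same cadence (imperfect authentic cadence): the second is a restatement, not a consequent, so this is a repeated phrase rather than a period.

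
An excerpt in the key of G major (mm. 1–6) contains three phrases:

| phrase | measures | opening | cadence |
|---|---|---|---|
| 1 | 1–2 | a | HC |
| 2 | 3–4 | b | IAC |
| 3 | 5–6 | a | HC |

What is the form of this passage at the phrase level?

phrase group

The final phrase closes with a half cadence, which is not stronger than the preceding imperfect authentic cadence; the 3 phrases lack an overall antecedent–consequent design and so form a phrase group.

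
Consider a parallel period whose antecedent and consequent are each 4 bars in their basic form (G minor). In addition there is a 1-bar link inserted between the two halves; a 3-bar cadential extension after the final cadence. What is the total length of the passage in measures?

Basic parallel period: 4 + 4 = 8 bars.
8 (basic form) + 1 (link) + 3 (cadential extension) = 12.

12 measures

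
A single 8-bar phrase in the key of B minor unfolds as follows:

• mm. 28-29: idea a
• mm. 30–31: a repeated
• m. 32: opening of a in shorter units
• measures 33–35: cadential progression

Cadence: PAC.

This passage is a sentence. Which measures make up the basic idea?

The presentation of a sentence is the basic idea (bars 28–29) plus its repetition (measures 30–31); the basic idea is therefore mm. 28-29.

measures 28–29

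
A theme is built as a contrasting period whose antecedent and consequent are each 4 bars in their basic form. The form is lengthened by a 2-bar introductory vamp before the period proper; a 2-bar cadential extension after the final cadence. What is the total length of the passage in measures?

Basic contrasting period: 4 + 4 = 8 bars.
8 (basic form) + 2 (introduction) + 2 (cadential extension) = 12.

12 measures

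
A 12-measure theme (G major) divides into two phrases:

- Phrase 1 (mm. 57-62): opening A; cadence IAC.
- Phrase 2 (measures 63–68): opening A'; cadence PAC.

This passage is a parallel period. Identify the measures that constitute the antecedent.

measures 57–62

The antecedent is the phrase ending with the weaker cadence (imperfect authentic cadence, phrase 1) and the consequent the one ending more conclusively (perfect authentic cadence, phrase 2); the antecedent is measures 57–62.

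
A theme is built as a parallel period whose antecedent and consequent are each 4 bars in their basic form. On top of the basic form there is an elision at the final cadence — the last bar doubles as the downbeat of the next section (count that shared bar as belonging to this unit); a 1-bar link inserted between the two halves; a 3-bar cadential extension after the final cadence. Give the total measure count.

12 measures

Basic parallel period: 4 + 4 = 8 bars.
8 (basic form) + 1 (link) + 3 (cadential extension) = 12.
The elision shares a bar with the next section but does not change this unit's count.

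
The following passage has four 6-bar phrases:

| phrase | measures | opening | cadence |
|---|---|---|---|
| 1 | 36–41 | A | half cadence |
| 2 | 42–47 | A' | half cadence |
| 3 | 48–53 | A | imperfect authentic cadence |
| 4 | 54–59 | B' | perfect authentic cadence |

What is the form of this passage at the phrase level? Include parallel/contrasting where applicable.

Four phrases in two halves: the first half (measures 36–47) ends with a half cadence, the second (mm. 48–59) with a perfect authentic cadence — a large antecedent–consequent pair, i.e. a double period.
Phrase 3 begins with the same material as phrase 1, making it parallel.

parallel double period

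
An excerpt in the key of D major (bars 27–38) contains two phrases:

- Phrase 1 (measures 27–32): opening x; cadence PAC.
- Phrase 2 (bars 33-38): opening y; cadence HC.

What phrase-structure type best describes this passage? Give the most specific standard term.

The second phrase closes with a half cadence, which is not stronger than the first phrase's perfect authentic cadence; without a weak→strong cadential pair there is no antecedent–consequent relationship, so this is a phrase group rather than a period.

phrase group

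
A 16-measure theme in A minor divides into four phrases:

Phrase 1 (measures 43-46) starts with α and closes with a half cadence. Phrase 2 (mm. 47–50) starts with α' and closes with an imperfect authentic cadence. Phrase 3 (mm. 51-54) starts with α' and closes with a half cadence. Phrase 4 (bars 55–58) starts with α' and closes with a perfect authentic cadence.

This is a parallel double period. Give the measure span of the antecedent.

In a double period the first pair of phrases (ending imperfect authentic cadence) is the large antecedent and the second pair (ending perfect authentic cadence) is the large consequent; the antecedent is measures 43–50.

measures 43–50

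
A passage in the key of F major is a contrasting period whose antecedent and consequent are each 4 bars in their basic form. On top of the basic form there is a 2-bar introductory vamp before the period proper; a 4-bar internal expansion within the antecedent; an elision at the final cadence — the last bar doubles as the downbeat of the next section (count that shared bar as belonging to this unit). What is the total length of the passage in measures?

14 measures

Basic contrasting period: 4 + 4 = 8 bars.
8 (basic form) + 2 (introduction) + 4 (internal expansion) = 14.
The elision shares a bar with the next section but does not change this unit's count.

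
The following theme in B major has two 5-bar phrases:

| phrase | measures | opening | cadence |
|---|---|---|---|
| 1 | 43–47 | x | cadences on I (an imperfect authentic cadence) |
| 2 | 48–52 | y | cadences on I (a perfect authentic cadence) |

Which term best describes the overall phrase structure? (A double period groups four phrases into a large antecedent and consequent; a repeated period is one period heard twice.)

contrasting period

Phrase 1 ends with an imperfect authentic cadence (weaker) and phrase 2 with a perfect authentic cadence (stronger): antecedent + consequent = a period.
The two phrases open with different material (x / y), so the period is contrasting.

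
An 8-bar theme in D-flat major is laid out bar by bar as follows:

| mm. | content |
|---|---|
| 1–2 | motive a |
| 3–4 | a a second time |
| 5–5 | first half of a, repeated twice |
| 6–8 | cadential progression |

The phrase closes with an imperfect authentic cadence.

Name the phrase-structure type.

Basic idea (measures 1–2) + its repetition (mm. 3–4) form the presentation; fragmentation and cadence (bars 5–8) form the continuation — the 8-bar whole is a sentence.

sentence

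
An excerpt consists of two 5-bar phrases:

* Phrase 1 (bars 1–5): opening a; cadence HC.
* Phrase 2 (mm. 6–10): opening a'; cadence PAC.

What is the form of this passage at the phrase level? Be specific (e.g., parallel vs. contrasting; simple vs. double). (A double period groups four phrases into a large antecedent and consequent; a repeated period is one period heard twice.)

Phrase 1 ends with a half cadence (weaker) and phrase 2 with a perfect authentic cadence (stronger): antecedent + consequent = a period.
The two phrases open with the same material (a / a'), so the period is parallel.

parallel period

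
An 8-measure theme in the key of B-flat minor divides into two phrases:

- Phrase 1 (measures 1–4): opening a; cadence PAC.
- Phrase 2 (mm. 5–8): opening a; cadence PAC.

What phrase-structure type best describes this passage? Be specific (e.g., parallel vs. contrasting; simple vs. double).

Both phrases have the same opening (a) and the same cadence (perfect authentic cadence): the second is a restatement, not a consequent, so this is a repeated phrase rather than a period.

repeated phrase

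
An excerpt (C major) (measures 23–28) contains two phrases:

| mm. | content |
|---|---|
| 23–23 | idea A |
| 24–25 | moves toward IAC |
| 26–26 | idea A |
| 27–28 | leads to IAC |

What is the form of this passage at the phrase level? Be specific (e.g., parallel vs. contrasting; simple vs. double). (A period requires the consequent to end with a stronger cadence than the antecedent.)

repeated phrase

Both phrases have the same opening (A) and the same cadence (imperfect authentic cadence): the second is a restatement, not a consequent, so this is a repeated phrase rather than a period.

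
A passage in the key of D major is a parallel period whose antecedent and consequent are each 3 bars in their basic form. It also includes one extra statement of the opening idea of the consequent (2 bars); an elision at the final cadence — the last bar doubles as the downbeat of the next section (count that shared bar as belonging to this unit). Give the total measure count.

Basic parallel period: 3 + 3 = 6 bars.
6 (basic form) + 2 (extra statement) = 8.
The elision shares a bar with the next section but does not change this unit's count.

8 measures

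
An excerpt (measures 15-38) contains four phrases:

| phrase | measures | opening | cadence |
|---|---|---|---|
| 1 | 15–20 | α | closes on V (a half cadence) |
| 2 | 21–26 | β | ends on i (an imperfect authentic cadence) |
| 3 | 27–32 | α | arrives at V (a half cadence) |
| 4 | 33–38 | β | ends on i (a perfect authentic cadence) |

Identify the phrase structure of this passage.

parallel double period

Four phrases in two halves: the first half (bars 15-26) ends with an imperfect authentic cadence, the second (bars 27–38) with a perfect authentic cadence — a large antecedent–consequent pair, i.e. a double period.
Phrase 3 begins with the same material as phrase 1, making it parallel.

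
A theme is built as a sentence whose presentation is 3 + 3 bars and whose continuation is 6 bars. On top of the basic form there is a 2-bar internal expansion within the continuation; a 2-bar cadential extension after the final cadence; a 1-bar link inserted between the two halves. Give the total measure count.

17 measures

Basic sentence: 3 + 3 + 6 = 12 bars.
12 (basic form) + 2 (internal expansion) + 2 (cadential extension) + 1 (link) = 17.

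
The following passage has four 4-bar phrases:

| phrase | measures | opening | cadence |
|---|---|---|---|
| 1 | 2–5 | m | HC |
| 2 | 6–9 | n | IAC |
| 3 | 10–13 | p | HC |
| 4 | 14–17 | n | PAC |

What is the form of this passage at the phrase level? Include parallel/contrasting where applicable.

contrasting double period

Four phrases in two halves: the first half (measures 2–9) ends with an imperfect authentic cadence, the second (mm. 10–17) with a perfect authentic cadence — a large antecedent–consequent pair, i.e. a double period.
Phrase 3 begins with different material from phrase 1, making it contrasting.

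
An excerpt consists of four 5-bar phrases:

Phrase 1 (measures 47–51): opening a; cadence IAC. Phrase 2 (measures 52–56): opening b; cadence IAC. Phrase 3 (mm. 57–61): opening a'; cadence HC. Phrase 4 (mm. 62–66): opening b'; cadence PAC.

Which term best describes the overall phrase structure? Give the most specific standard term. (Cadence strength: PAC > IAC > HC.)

Four phrases in two halves: the first half (measures 47–56) ends with an imperfect authentic cadence, the second (bars 57–66) with a perfect authentic cadence — a large antecedent–consequent pair, i.e. a double period.
Phrase 3 begins with the same material as phrase 1, making it parallel.

parallel double period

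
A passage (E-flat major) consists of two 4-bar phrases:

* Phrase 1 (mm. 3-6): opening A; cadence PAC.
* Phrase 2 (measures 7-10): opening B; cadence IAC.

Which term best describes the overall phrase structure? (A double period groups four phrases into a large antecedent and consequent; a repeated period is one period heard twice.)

phrase group

The second phrase closes with an imperfect authentic cadence, which is not stronger than the first phrase's perfect authentic cadence; without a weak→strong cadential pair there is no antecedent–consequent relationship, so this is a phrase group rather than a period.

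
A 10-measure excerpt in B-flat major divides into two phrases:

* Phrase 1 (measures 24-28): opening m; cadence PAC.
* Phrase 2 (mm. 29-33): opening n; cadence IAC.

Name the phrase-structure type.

The second phrase closes with an imperfect authentic cadence, which is not stronger than the first phrase's perfect authentic cadence; without a weak→strong cadential pair there is no antecedent–consequent relationship, so this is a phrase group rather than a period.

phrase group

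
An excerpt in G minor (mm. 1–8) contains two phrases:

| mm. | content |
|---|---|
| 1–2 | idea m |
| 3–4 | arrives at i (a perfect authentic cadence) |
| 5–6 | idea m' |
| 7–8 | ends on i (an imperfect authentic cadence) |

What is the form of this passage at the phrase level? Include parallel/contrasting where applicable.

phrase group

The second phrase closes with an imperfect authentic cadence, which is not stronger than the first phrase's perfect authentic cadence; without a weak→strong cadential pair there is no antecedent–consequent relationship, so this is a phrase group rather than a period.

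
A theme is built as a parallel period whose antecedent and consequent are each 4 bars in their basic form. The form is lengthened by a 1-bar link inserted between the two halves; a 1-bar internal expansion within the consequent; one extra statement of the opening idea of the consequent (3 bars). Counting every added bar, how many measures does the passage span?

Basic parallel period: 4 + 4 = 8 bars.
8 (basic form) + 1 (link) + 1 (internal expansion) + 3 (extra statement) = 13.

13 measures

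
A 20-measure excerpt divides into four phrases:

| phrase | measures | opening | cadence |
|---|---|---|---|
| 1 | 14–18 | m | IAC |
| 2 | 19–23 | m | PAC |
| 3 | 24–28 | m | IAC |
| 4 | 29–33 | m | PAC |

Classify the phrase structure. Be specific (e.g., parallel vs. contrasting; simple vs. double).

The cadence pattern IAC–PAC–IAC–PAC is weak–strong twice, and phrases 3–4 restate phrases 1–2: a period heard twice, not a double period (which would end weakly at phrase 2).

repeated period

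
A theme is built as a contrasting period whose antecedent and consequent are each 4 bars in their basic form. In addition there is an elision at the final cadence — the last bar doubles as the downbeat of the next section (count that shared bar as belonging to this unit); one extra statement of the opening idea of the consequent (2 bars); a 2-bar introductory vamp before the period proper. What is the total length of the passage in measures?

12 measures

Basic contrasting period: 4 + 4 = 8 bars.
8 (basic form) + 2 (extra statement) + 2 (introduction) = 12.
The elision shares a bar with the next section but does not change this unit's count.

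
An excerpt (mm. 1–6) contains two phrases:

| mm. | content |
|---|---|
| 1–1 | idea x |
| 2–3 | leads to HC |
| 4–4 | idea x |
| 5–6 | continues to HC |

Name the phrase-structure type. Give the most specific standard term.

Both phrases have the same opening (x) and the same cadence (half cadence): the second is a restatement, not a consequent, so this is a repeated phrase rather than a period.

repeated phrase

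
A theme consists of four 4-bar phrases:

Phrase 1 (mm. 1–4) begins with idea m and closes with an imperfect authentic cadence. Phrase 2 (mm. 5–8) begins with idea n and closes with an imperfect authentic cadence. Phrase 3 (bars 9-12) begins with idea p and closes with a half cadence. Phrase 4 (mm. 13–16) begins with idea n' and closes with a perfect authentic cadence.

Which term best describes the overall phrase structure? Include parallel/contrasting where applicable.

contrasting double period

Four phrases in two halves: the first half (measures 1–8) ends with an imperfect authentic cadence, the second (mm. 9-16) with a perfect authentic cadence — a large antecedent–consequent pair, i.e. a double period.
Phrase 3 begins with different material from phrase 1, making it contrasting.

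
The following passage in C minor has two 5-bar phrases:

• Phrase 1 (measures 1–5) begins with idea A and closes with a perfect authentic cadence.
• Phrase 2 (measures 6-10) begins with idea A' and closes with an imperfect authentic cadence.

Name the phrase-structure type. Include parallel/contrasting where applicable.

phrase group

The second phrase closes with an imperfect authentic cadence, which is not stronger than the first phrase's perfect authentic cadence; without a weak→strong cadential pair there is no antecedent–consequent relationship, so this is a phrase group rather than a period.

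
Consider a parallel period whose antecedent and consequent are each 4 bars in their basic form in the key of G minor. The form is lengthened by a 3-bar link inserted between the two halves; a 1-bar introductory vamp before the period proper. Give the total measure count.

12 measures

Basic parallel period: 4 + 4 = 8 bars.
8 (basic form) + 3 (link) + 1 (introduction) = 12.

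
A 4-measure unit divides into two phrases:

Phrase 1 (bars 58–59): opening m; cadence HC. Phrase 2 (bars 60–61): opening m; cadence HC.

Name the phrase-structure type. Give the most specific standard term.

Both phrases have the same opening (m) and the same cadence (half cadence): the second is a restatement, not a consequent, so this is a repeated phrase rather than a period.

repeated phrase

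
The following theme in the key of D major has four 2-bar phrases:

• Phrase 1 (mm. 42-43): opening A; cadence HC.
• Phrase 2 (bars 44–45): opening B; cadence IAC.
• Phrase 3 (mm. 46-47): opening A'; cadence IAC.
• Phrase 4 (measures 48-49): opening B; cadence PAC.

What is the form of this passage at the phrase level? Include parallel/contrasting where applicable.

parallel double period

Four phrases in two halves: the first half (measures 42–45) ends with an imperfect authentic cadence, the second (mm. 46–49) with a perfect authentic cadence — a large antecedent–consequent pair, i.e. a double period.
Phrase 3 begins with the same material as phrase 1, making it parallel.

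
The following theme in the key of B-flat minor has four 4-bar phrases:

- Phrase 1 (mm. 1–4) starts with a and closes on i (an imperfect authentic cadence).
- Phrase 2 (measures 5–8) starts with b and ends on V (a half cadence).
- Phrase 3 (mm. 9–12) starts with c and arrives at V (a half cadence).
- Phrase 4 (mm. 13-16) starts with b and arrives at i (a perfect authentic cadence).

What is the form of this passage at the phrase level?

Four phrases in two halves: the first half (measures 1–8) ends with a half cadence, the second (bars 9-16) with a perfect authentic cadence — a large antecedent–consequent pair, i.e. a double period.
Phrase 3 begins with different material from phrase 1, making it contrasting.

contrasting double period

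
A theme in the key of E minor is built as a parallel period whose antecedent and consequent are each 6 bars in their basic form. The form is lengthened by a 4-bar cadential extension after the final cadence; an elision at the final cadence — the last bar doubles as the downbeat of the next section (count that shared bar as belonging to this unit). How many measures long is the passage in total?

Basic parallel period: 6 + 6 = 12 bars.
12 (basic form) + 4 (cadential extension) = 16.
The elision shares a bar with the next section but does not change this unit's count.

16 measures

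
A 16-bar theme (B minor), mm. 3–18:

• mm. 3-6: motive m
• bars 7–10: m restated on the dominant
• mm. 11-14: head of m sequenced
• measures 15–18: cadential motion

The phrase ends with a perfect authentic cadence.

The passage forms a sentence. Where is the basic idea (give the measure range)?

The presentation of a sentence is the basic idea (mm. 3–6) plus its repetition (mm. 7-10); the basic idea is therefore mm. 3–6.

measures 3–6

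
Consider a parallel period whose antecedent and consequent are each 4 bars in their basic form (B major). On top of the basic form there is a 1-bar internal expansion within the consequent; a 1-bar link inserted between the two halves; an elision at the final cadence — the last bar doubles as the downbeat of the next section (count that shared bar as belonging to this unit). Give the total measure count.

10 measures

Basic parallel period: 4 + 4 = 8 bars.
8 (basic form) + 1 (internal expansion) + 1 (link) = 10.
The elision shares a bar with the next section but does not change this unit's count.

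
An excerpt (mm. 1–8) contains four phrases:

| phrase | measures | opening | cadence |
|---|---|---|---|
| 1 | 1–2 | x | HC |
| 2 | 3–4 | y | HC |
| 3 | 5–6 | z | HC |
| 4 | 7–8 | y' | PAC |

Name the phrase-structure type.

Four phrases in two halves: the first half (mm. 1–4) ends with a half cadence, the second (mm. 5–8) with a perfect authentic cadence — a large antecedent–consequent pair, i.e. a double period.
Phrase 3 begins with different material from phrase 1, making it contrasting.

contrasting double period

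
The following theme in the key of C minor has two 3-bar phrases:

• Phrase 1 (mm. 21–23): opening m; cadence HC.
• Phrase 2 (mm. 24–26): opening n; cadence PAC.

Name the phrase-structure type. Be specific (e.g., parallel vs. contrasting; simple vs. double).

contrasting period

Phrase 1 ends with a half cadence (weaker) and phrase 2 with a perfect authentic cadence (stronger): antecedent + consequent = a period.
The two phrases open with different material (m / n), so the period is contrasting.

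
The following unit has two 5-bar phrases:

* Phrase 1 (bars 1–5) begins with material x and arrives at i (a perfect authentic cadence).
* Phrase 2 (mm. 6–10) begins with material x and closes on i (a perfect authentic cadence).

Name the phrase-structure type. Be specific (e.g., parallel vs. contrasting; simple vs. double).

Both phrases have the same opening (x) and the same cadence (perfect authentic cadence): the second is a restatement, not a consequent, so this is a repeated phrase rather than a period.

repeated phrase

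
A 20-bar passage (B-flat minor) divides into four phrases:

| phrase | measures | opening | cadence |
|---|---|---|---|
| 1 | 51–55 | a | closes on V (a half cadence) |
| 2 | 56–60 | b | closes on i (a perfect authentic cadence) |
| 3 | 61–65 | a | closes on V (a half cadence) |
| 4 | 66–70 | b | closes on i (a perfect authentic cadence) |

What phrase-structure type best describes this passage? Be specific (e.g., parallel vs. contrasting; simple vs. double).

repeated period

The cadence pattern HC–PAC–HC–PAC is weak–strong twice, and phrases 3–4 restate phrases 1–2: a period heard twice, not a double period (which would end weakly at phrase 2).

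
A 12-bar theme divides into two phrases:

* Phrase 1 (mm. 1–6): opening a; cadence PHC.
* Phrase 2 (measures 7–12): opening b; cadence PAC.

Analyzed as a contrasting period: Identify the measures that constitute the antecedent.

measures 1–6

The antecedent is the phrase ending with the weaker cadence (Phrygian half cadence, phrase 1) and the consequent the one ending more conclusively (perfect authentic cadence, phrase 2); the antecedent is mm. 1–6.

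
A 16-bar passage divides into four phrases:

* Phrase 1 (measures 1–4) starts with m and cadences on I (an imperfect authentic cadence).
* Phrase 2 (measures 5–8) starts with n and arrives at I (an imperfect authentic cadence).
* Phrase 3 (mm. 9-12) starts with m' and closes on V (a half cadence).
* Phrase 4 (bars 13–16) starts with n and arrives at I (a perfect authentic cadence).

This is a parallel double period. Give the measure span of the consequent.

measures 9–16

In a double period the first pair of phrases (ending imperfect authentic cadence) is the large antecedent and the second pair (ending perfect authentic cadence) is the large consequent; the consequent is measures 9–16.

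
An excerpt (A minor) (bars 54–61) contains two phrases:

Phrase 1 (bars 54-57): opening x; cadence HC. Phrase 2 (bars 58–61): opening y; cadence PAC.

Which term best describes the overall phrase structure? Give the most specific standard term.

contrasting period

Phrase 1 ends with a half cadence (weaker) and phrase 2 with a perfect authentic cadence (stronger): antecedent + consequent = a period.
The two phrases open with different material (x / y), so the period is contrasting.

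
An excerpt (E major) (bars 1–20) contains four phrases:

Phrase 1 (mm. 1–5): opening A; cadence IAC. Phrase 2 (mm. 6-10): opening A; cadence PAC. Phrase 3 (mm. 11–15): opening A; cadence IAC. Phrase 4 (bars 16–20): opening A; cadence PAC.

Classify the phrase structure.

repeated period

The cadence pattern IAC–PAC–IAC–PAC is weak–strong twice, and phrases 3–4 restate phrases 1–2: a period heard twice, not a double period (which would end weakly at phrase 2).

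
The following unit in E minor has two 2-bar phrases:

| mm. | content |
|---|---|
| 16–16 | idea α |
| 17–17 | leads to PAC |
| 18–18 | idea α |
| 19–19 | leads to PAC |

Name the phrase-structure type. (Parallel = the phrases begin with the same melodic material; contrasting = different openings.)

repeated phrase

Both phrases have the same opening (α) and the same cadence (perfect authentic cadence): the second is a restatement, not a consequent, so this is a repeated phrase rather than a period.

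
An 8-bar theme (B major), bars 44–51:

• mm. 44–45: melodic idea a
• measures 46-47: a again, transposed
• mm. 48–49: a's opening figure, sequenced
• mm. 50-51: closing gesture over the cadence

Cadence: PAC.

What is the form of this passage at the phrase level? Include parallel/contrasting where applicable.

Basic idea (mm. 44-45) + its repetition (mm. 46-47) form the presentation; fragmentation and cadence (mm. 48–51) form the continuation — the 8-bar whole is a sentence.

sentence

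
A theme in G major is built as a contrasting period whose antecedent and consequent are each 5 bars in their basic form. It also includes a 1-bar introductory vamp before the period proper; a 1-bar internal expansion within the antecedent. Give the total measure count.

Basic contrasting period: 5 + 5 = 10 bars.
10 (basic form) + 1 (introduction) + 1 (internal expansion) = 12.

12 measures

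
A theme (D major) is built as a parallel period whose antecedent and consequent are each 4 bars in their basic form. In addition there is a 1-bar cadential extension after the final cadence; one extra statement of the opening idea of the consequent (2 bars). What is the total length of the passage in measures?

Basic parallel period: 4 + 4 = 8 bars.
8 (basic form) + 1 (cadential extension) + 2 (extra statement) = 11.

11 measures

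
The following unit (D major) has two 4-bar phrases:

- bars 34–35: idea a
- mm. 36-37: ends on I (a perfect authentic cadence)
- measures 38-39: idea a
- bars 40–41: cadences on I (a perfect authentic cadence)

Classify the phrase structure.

Both phrases have the same opening (a) and the same cadence (perfect authentic cadence): the second is a restatement, not a consequent, so this is a repeated phrase rather than a period.

repeated phrase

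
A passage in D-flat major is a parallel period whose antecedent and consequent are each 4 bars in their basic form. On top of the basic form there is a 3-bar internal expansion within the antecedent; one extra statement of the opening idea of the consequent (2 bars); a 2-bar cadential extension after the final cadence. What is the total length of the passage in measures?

15 measures

Basic parallel period: 4 + 4 = 8 bars.
8 (basic form) + 3 (internal expansion) + 2 (extra statement) + 2 (cadential extension) = 15.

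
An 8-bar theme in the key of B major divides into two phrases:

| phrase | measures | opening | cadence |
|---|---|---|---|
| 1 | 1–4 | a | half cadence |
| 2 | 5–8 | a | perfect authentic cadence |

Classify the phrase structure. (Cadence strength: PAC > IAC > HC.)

Phrase 1 ends with a half cadence (weaker) and phrase 2 with a perfect authentic cadence (stronger): antecedent + consequent = a period.
The two phrases open with the same material (a / a), so the period is parallel.

parallel period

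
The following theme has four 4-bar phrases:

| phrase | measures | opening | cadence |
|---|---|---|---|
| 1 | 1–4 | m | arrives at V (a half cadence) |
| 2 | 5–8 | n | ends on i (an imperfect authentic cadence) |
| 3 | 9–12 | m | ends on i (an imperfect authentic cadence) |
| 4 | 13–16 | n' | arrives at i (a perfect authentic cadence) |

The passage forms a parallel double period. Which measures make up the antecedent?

In a double period the first pair of phrases (ending imperfect authentic cadence) is the large antecedent and the second pair (ending perfect authentic cadence) is the large consequent; the antecedent is measures 1–8.

measures 1–8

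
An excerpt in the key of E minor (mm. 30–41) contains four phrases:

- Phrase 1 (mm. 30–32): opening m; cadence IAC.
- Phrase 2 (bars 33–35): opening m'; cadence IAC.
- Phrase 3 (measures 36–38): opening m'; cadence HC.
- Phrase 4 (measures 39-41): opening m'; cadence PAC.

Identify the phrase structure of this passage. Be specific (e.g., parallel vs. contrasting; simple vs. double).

Four phrases in two halves: the first half (mm. 30–35) ends with an imperfect authentic cadence, the second (measures 36–41) with a perfect authentic cadence — a large antecedent–consequent pair, i.e. a double period.
Phrase 3 begins with the same material as phrase 1, making it parallel.

parallel double period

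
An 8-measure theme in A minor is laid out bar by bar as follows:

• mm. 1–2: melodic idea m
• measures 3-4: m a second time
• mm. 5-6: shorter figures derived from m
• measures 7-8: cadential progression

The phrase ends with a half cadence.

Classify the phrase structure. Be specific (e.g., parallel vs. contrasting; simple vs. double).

Basic idea (bars 1–2) + its repetition (mm. 3–4) form the presentation; fragmentation and cadence (measures 5–8) form the continuation — the 8-bar whole is a sentence.

sentence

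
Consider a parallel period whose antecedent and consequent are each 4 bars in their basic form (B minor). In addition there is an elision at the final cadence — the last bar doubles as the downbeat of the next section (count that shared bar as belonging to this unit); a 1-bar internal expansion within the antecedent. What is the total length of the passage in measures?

9 measures

Basic parallel period: 4 + 4 = 8 bars.
8 (basic form) + 1 (internal expansion) = 9.
The elision shares a bar with the next section but does not change this unit's count.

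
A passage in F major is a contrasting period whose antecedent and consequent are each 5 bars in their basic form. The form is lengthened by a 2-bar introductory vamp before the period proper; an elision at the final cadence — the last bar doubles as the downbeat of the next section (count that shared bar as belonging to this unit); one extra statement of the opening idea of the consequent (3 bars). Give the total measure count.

15 measures

Basic contrasting period: 5 + 5 = 10 bars.
10 (basic form) + 2 (introduction) + 3 (extra statement) = 15.
The elision shares a bar with the next section but does not change this unit's count.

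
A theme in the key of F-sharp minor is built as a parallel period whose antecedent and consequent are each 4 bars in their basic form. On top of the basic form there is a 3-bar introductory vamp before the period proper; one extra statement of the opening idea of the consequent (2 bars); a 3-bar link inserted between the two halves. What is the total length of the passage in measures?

Basic parallel period: 4 + 4 = 8 bars.
8 (basic form) + 3 (introduction) + 2 (extra statement) + 3 (link) = 16.

16 measures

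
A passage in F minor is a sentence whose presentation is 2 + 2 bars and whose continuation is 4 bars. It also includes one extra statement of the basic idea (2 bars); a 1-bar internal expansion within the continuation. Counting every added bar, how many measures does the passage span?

11 measures

Basic sentence: 2 + 2 + 4 = 8 bars.
8 (basic form) + 2 (extra statement) + 1 (internal expansion) = 11.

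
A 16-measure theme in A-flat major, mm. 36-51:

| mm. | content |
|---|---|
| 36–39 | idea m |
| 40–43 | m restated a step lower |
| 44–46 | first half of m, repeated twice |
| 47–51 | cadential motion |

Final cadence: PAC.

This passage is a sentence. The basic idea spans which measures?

measures 36–39

The presentation of a sentence is the basic idea (bars 36–39) plus its repetition (mm. 40-43); the basic idea is therefore measures 36-39.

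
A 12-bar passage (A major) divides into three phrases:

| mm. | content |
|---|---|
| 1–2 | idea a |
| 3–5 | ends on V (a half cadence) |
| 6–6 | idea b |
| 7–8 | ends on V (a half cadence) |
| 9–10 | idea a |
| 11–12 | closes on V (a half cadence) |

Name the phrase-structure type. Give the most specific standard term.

phrase group

The final phrase closes with a half cadence, which is not stronger than the preceding half cadence; the 3 phrases lack an overall antecedent–consequent design and so form a phrase group.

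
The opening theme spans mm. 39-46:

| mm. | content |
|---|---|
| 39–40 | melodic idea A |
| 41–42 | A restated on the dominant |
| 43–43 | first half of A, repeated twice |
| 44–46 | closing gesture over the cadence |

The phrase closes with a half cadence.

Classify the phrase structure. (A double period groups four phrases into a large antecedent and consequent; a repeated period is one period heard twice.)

Basic idea (mm. 39–40) + its repetition (mm. 41–42) form the presentation; fragmentation and cadence (mm. 43-46) form the continuation — the 8-bar whole is a sentence.

sentence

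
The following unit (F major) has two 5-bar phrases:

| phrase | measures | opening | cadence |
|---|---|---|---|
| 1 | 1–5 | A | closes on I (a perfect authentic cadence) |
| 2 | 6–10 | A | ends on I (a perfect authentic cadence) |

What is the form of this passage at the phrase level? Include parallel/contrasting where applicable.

Both phrases have the same opening (A) and the same cadence (perfect authentic cadence): the second is a restatement, not a consequent, so this is a repeated phrase rather than a period.

repeated phrase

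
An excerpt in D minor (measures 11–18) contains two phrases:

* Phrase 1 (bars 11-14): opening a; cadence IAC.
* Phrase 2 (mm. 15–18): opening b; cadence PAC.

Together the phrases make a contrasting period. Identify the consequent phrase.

phrase 2

The phrase ending with the weaker cadence (imperfect authentic cadence) is the antecedent; the one ending more conclusively (perfect authentic cadence) is the consequent. The consequent is phrase 2.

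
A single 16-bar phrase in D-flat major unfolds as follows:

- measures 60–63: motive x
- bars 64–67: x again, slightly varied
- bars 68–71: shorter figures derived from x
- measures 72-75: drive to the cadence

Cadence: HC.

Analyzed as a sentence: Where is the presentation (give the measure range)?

measures 60–67

The presentation of a sentence is the basic idea (mm. 60–63) plus its repetition (mm. 64–67); the presentation is therefore measures 60–67.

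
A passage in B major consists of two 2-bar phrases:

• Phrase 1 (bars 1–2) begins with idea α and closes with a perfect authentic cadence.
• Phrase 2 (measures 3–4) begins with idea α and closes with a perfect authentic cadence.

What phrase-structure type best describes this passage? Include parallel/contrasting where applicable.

repeated phrase

Both phrases have the same opening (α) and the same cadence (perfect authentic cadence): the second is a restatement, not a consequent, so this is a repeated phrase rather than a period.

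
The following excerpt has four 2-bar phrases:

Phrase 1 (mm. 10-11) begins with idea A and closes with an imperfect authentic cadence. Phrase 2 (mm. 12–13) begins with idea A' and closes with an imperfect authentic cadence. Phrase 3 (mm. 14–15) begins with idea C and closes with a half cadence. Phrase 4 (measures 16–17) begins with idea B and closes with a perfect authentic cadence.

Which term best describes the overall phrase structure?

contrasting double period

Four phrases in two halves: the first half (bars 10–13) ends with an imperfect authentic cadence, the second (bars 14-17) with a perfect authentic cadence — a large antecedent–consequent pair, i.e. a double period.
Phrase 3 begins with different material from phrase 1, making it contrasting.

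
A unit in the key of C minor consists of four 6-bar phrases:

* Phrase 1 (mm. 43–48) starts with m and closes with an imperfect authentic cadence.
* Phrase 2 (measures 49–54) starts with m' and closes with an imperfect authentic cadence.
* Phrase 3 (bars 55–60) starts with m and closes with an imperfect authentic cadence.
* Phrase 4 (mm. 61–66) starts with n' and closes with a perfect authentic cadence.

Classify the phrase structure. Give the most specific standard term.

Four phrases in two halves: the first half (mm. 43–54) ends with an imperfect authentic cadence, the second (mm. 55–66) with a perfect authentic cadence — a large antecedent–consequent pair, i.e. a double period.
Phrase 3 begins with the same material as phrase 1, making it parallel.

parallel double period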